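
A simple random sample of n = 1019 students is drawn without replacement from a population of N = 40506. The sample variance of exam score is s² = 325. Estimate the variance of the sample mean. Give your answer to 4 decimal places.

Under SRS without replacement, Var(ȳ) = (1 − f)·s²/n with f = n/N = 1019/40506 = 0.02515677.
Var(ȳ) = (1 − 0.02515677)·325/1019 = 0.97484323·0.31894014 = 0.31091663.

0.3109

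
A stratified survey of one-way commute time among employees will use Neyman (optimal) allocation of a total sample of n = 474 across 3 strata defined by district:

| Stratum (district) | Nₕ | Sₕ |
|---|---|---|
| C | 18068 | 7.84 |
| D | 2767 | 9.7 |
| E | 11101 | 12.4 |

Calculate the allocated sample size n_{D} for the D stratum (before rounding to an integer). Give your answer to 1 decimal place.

Neyman allocation: nₕ = n·NₕSₕ / Σⱼ NⱼSⱼ.
Σ NⱼSⱼ = 18068·7.84 + 2767·9.7 + 11101·12.4 = 306145.42.
n_{D} = 474·2767·9.7 / 306145.42 = 41.6.

41.6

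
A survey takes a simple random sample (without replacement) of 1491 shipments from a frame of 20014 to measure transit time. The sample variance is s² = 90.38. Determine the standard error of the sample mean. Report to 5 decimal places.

Under SRS without replacement, Var(ȳ) = (1 − f)·s²/n with f = n/N = 1491/20014 = 0.07449785.
Var(ȳ) = (1 − 0.07449785)·90.38/1491 = 0.92550215·0.060617036 = 0.056101197.
SE(ȳ) = √(0.056101197) = 0.23686.

0.23686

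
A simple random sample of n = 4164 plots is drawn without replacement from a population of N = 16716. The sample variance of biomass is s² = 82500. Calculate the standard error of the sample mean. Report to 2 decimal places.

Under SRS without replacement, Var(ȳ) = (1 − f)·s²/n with f = n/N = 4164/16716 = 0.24910266.
Var(ȳ) = (1 − 0.24910266)·82500/4164 = 0.75089734·19.81268 = 14.877289.
SE(ȳ) = √(14.877289) = 3.86.

3.86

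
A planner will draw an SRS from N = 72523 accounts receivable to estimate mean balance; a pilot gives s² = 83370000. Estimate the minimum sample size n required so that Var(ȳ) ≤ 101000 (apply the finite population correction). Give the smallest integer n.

Without fpc, n₀ = s²/D = 83370000/101000 = 825.4455.
With fpc, (1 − n/N)·s²/n ≤ D requires n ≥ n₀/(1 + n₀/N) = 825.4455/(1 + 825.4455/72523) = 816.1561.
Rounding up, n = 817.

817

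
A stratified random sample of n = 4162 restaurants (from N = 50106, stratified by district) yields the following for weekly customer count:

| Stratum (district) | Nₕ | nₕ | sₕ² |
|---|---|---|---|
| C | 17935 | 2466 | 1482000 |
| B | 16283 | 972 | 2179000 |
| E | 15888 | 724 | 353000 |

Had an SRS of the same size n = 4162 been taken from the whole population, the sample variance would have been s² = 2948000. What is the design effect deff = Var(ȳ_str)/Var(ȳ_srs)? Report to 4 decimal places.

Var(ȳ_str) = Σ Wₕ²(1−fₕ)sₕ²/nₕ with Wₕ = Nₕ/50106:
  C: (17935/50106)²·(1−2466/17935)·1482000/2466 = 66.410887
  B: (16283/50106)²·(1−972/16283)·2179000/972 = 222.61246
  E: (15888/50106)²·(1−724/15888)·353000/724 = 46.78856
  → Var(ȳ_str) = 335.81191.
Var(ȳ_srs) = (1 − 4162/50106)·2948000/4162 = 649.47804.
deff = 335.81191 / 649.47804 = 0.5170.

0.5170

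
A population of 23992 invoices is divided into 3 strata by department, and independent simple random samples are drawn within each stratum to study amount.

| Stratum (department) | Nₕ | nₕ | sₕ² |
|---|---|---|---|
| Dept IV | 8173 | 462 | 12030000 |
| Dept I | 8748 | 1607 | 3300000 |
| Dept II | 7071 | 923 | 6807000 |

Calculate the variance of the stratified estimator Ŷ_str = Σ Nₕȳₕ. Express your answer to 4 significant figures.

2.090 × 10^12

Var(Ŷ_str) = Σₕ Nₕ²(1 − fₕ)sₕ²/nₕ.
Dept IV: 8173²·(1 − 462/8173)·12030000/462 = 1.6410275 × 10^12.
Dept I: 8748²·(1 − 1607/8748)·3300000/1607 = 1.2828204 × 10^11.
Dept II: 7071²·(1 − 923/7071)·6807000/923 = 3.2060386 × 10^11.
Sum = 2.0899134 × 10^12.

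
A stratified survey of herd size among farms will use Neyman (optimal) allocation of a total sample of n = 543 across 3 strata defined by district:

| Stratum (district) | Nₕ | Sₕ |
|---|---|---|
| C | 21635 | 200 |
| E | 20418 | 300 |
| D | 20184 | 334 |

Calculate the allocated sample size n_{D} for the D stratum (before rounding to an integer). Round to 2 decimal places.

Neyman allocation: nₕ = n·NₕSₕ / Σⱼ NⱼSⱼ.
Σ NⱼSⱼ = 21635·200 + 20418·300 + 20184·334 = 1.7193856 × 10^7.
n_{D} = 543·20184·334 / (1.7193856 × 10^7) = 212.90.

212.90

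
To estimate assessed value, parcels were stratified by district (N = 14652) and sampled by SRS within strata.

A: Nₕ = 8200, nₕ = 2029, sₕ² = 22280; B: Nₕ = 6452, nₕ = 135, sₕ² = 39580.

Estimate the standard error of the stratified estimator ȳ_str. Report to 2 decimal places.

Var(ȳ_str) = Σₕ Wₕ²(1 − fₕ)sₕ²/nₕ with Wₕ = Nₕ/N, N = 14652.
A: Wₕ = 0.55965056; term = 0.55965056²·(1 − 0.24743902)·22280/2029 = 2.5882649.
B: Wₕ = 0.44034944; term = 0.44034944²·(1 − 0.02092374)·39580/135 = 55.661312.
Sum = 58.249577.
SE = √(58.249577) = 7.63.

7.63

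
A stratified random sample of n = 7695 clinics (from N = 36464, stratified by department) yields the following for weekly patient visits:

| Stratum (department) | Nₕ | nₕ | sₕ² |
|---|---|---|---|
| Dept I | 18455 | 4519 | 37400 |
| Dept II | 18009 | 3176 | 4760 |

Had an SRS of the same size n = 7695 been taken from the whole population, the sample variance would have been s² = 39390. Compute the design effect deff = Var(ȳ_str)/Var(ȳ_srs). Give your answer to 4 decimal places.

Var(ȳ_str) = Σ Wₕ²(1−fₕ)sₕ²/nₕ with Wₕ = Nₕ/36464:
  Dept I: (18455/36464)²·(1−4519/18455)·37400/4519 = 1.6008581
  Dept II: (18009/36464)²·(1−3176/18009)·4760/3176 = 0.30110394
  → Var(ȳ_str) = 1.901962.
Var(ȳ_srs) = (1 − 7695/36464)·39390/7695 = 4.0386649.
deff = 1.901962 / 4.0386649 = 0.4709.

0.4709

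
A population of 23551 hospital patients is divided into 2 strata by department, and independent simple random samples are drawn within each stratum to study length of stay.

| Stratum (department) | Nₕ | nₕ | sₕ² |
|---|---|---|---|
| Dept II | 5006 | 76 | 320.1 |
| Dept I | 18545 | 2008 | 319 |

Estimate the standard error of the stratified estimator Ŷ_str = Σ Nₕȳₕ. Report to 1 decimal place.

12355.8

Var(Ŷ_str) = Σₕ Nₕ²(1 − fₕ)sₕ²/nₕ.
Dept II: 5006²·(1 − 76/5006)·320.1/76 = 1.0394649 × 10^8.
Dept I: 18545²·(1 − 2008/18545)·319/2008 = 4.8720366 × 10^7.
Sum = 1.5266686 × 10^8.
SE = √(1.5266686 × 10^8) = 12355.8.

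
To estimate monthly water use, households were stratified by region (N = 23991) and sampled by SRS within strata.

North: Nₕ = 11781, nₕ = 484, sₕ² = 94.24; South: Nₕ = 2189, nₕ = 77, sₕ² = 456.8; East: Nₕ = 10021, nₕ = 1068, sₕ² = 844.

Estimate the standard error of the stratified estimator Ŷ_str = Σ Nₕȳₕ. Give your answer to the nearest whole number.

Var(Ŷ_str) = Σₕ Nₕ²(1 − fₕ)sₕ²/nₕ.
North: 11781²·(1 − 484/11781)·94.24/484 = 2.5914045 × 10^7.
South: 2189²·(1 − 77/2189)·456.8/77 = 2.7426794 × 10^7.
East: 10021²·(1 − 1068/10021)·844/1068 = 7.0900752 × 10^7.
Sum = 1.2424159 × 10^8.
SE = √(1.2424159 × 10^8) = 11146.

11146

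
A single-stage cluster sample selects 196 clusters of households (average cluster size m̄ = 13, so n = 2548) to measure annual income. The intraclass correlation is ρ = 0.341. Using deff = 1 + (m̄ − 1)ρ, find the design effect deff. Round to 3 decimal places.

deff = 1 + (13 − 1)·0.341 = 1 + 4.092 = 5.092.

5.092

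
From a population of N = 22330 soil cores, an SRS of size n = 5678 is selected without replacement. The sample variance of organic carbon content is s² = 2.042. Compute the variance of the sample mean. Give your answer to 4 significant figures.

Under SRS without replacement, Var(ȳ) = (1 − f)·s²/n with f = n/N = 5678/22330 = 0.25427676.
Var(ȳ) = (1 − 0.25427676)·2.042/5678 = 0.74572324·3.5963367 × 10^-4 = 2.6818719 × 10^-4.

2.682 × 10^-4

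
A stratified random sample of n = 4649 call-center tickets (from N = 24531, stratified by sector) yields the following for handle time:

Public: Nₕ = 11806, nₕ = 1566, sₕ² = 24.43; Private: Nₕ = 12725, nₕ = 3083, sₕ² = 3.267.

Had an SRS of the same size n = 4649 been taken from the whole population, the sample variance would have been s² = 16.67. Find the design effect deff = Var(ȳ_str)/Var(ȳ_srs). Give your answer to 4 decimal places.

1.1528

Var(ȳ_str) = Σ Wₕ²(1−fₕ)sₕ²/nₕ with Wₕ = Nₕ/24531:
  Public: (11806/24531)²·(1−1566/11806)·24.43/1566 = 0.0031340357
  Private: (12725/24531)²·(1−3083/12725)·3.267/3083 = 2.1605784 × 10^-4
  → Var(ȳ_str) = 0.0033500935.
Var(ȳ_srs) = (1 − 4649/24531)·16.67/4649 = 0.002906169.
deff = 0.0033500935 / 0.002906169 = 1.1528.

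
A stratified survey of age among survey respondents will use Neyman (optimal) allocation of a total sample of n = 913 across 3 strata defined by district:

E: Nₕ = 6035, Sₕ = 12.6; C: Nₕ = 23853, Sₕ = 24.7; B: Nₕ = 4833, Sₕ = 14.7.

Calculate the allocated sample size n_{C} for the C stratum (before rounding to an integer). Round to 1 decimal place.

730.6

Neyman allocation: nₕ = n·NₕSₕ / Σⱼ NⱼSⱼ.
Σ NⱼSⱼ = 6035·12.6 + 23853·24.7 + 4833·14.7 = 736255.2.
n_{C} = 913·23853·24.7 / 736255.2 = 730.6.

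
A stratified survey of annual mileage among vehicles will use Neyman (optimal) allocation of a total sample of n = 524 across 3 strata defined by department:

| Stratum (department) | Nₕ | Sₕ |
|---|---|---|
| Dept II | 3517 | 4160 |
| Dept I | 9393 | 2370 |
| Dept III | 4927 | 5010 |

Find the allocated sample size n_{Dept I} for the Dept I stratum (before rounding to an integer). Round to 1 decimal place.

189.4

Neyman allocation: nₕ = n·NₕSₕ / Σⱼ NⱼSⱼ.
Σ NⱼSⱼ = 3517·4160 + 9393·2370 + 4927·5010 = 6.15764 × 10^7.
n_{Dept I} = 524·9393·2370 / (6.15764 × 10^7) = 189.4.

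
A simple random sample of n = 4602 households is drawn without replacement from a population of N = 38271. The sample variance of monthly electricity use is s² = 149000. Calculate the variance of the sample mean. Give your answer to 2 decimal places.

Under SRS without replacement, Var(ȳ) = (1 − f)·s²/n with f = n/N = 4602/38271 = 0.12024771.
Var(ȳ) = (1 − 0.12024771)·149000/4602 = 0.87975229·32.377227 = 28.48394.

28.48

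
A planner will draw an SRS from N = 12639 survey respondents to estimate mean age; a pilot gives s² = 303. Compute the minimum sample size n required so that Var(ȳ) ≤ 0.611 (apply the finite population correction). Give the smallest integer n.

Without fpc, n₀ = s²/D = 303/0.611 = 495.9083.
With fpc, (1 − n/N)·s²/n ≤ D requires n ≥ n₀/(1 + n₀/N) = 495.9083/(1 + 495.9083/12639) = 477.1853.
Rounding up, n = 478.

478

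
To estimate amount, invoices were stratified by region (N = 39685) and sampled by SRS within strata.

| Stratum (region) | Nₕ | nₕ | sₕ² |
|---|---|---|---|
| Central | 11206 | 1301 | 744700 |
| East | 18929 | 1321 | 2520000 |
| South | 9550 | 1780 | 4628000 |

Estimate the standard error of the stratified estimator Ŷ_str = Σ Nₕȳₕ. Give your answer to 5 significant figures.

944610

Var(Ŷ_str) = Σₕ Nₕ²(1 − fₕ)sₕ²/nₕ.
Central: 11206²·(1 − 1301/11206)·744700/1301 = 6.3534433 × 10^10.
East: 18929²·(1 − 1321/18929)·2520000/1321 = 6.3582181 × 10^11.
South: 9550²·(1 − 1780/9550)·4628000/1780 = 1.929291 × 10^11.
Sum = 8.9228534 × 10^11.
SE = √(8.9228534 × 10^11) = 944610.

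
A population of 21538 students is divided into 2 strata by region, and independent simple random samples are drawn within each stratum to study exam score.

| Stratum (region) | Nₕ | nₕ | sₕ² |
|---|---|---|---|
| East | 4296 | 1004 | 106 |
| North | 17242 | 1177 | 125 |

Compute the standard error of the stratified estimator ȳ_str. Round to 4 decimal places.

0.2581

Var(ȳ_str) = Σₕ Wₕ²(1 − fₕ)sₕ²/nₕ with Wₕ = Nₕ/N, N = 21538.
East: Wₕ = 0.19946142; term = 0.19946142²·(1 − 0.23370577)·106/1004 = 0.0032187371.
North: Wₕ = 0.80053858; term = 0.80053858²·(1 − 0.06826354)·125/1177 = 0.06341488.
Sum = 0.066633617.
SE = √(0.066633617) = 0.2581.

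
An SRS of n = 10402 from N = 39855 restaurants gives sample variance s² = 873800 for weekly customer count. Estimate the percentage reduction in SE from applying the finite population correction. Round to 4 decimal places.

14.0347

f = n/N = 10402/39855 = 0.26099611.
SE_no-fpc = √(s²/n) = 9.1653192; SE_fpc = √((1−f)s²/n) = 7.8789974.
Ratio = √(1−f) = 0.85965335. Reduction = 100·(1 − 0.85965335) = 14.0347%.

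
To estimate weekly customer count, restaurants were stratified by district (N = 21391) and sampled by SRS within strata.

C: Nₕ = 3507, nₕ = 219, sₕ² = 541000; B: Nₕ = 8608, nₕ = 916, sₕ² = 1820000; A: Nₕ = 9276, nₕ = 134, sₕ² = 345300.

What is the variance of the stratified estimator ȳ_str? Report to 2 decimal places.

827.33

Var(ȳ_str) = Σₕ Wₕ²(1 − fₕ)sₕ²/nₕ with Wₕ = Nₕ/N, N = 21391.
C: Wₕ = 0.16394745; term = 0.16394745²·(1 − 0.06244654)·541000/219 = 62.252751.
B: Wₕ = 0.40241223; term = 0.40241223²·(1 − 0.10641264)·1820000/916 = 287.51153.
A: Wₕ = 0.43364032; term = 0.43364032²·(1 − 0.01444588)·345300/134 = 477.56398.
Sum = 827.32826.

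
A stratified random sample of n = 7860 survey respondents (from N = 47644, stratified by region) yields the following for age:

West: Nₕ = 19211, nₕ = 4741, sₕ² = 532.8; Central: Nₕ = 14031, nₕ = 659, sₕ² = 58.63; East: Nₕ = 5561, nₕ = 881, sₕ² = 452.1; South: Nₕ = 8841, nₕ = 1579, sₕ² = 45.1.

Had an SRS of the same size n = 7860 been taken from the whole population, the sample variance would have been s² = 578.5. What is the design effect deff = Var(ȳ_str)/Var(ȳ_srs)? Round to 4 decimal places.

0.4525

Var(ȳ_str) = Σ Wₕ²(1−fₕ)sₕ²/nₕ with Wₕ = Nₕ/47644:
  West: (19211/47644)²·(1−4741/19211)·532.8/4741 = 0.013762468
  Central: (14031/47644)²·(1−659/14031)·58.63/659 = 0.0073536514
  East: (5561/47644)²·(1−881/5561)·452.1/881 = 0.0058835699
  South: (8841/47644)²·(1−1579/8841)·45.1/1579 = 8.0785909 × 10^-4
  → Var(ȳ_str) = 0.027807548.
Var(ȳ_srs) = (1 − 7860/47644)·578.5/7860 = 0.061458371.
deff = 0.027807548 / 0.061458371 = 0.4525.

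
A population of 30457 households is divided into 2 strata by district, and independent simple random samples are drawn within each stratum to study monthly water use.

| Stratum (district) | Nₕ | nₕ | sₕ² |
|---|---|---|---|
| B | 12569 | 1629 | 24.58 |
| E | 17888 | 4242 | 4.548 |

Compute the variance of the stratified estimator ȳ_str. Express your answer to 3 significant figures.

Var(ȳ_str) = Σₕ Wₕ²(1 − fₕ)sₕ²/nₕ with Wₕ = Nₕ/N, N = 30457.
B: Wₕ = 0.41268017; term = 0.41268017²·(1 − 0.12960458)·24.58/1629 = 0.0022366838.
E: Wₕ = 0.58731983; term = 0.58731983²·(1 − 0.23714222)·4.548/4242 = 2.8212573 × 10^-4.
Sum = 0.0025188095.

0.00252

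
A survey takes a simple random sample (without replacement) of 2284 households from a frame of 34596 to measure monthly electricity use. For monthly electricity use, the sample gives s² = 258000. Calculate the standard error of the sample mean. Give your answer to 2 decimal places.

10.27

Under SRS without replacement, Var(ȳ) = (1 − f)·s²/n with f = n/N = 2284/34596 = 0.06601919.
Var(ȳ) = (1 − 0.06601919)·258000/2284 = 0.93398081·112.95972 = 105.50221.
SE(ȳ) = √(105.50221) = 10.27.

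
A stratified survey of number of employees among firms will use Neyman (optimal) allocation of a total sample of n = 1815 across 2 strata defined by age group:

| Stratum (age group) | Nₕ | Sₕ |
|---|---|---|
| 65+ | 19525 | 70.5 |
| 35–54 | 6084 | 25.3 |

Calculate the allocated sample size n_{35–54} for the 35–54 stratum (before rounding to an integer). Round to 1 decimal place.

Neyman allocation: nₕ = n·NₕSₕ / Σⱼ NⱼSⱼ.
Σ NⱼSⱼ = 19525·70.5 + 6084·25.3 = 1.5304377 × 10^6.
n_{35–54} = 1815·6084·25.3 / (1.5304377 × 10^6) = 182.5.

182.5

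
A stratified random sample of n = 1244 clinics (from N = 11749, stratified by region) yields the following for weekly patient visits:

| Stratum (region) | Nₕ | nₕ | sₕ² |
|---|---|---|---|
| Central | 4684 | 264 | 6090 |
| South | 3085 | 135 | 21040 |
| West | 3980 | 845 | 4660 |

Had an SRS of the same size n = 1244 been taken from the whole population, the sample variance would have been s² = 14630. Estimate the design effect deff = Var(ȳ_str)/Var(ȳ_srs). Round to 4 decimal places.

1.3536

Var(ȳ_str) = Σ Wₕ²(1−fₕ)sₕ²/nₕ with Wₕ = Nₕ/11749:
  Central: (4684/11749)²·(1−264/4684)·6090/264 = 3.4597978
  South: (3085/11749)²·(1−135/3085)·21040/135 = 10.27513
  West: (3980/11749)²·(1−845/3980)·4660/845 = 0.49848032
  → Var(ȳ_str) = 14.233408.
Var(ȳ_srs) = (1 − 1244/11749)·14630/1244 = 10.515238.
deff = 14.233408 / 10.515238 = 1.3536.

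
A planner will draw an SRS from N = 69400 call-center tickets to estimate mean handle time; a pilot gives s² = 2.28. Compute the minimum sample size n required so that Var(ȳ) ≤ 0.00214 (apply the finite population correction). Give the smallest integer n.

Without fpc, n₀ = s²/D = 2.28/0.00214 = 1065.4206.
With fpc, (1 − n/N)·s²/n ≤ D requires n ≥ n₀/(1 + n₀/N) = 1065.4206/(1 + 1065.4206/69400) = 1049.3117.
Rounding up, n = 1050.

1050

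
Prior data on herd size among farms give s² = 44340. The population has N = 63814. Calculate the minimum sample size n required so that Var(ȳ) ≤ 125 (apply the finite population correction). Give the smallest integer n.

353

Without fpc, n₀ = s²/D = 44340/125 = 354.7200.
With fpc, (1 − n/N)·s²/n ≤ D requires n ≥ n₀/(1 + n₀/N) = 354.7200/(1 + 354.7200/63814) = 352.7591.
Rounding up, n = 353.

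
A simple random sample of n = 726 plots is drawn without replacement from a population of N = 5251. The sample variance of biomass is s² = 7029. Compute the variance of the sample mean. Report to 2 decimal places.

Under SRS without replacement, Var(ȳ) = (1 − f)·s²/n with f = n/N = 726/5251 = 0.13825938.
Var(ȳ) = (1 − 0.13825938)·7029/726 = 0.86174062·9.6818182 = 8.343216.

8.34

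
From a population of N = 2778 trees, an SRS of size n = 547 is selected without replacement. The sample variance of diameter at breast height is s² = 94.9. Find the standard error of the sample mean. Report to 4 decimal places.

Under SRS without replacement, Var(ȳ) = (1 − f)·s²/n with f = n/N = 547/2778 = 0.19690425.
Var(ȳ) = (1 − 0.19690425)·94.9/547 = 0.80309575·0.17349177 = 0.13933051.
SE(ȳ) = √(0.13933051) = 0.3733.

0.3733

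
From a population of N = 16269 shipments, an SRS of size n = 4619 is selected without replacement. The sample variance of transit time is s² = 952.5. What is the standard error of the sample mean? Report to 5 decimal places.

Under SRS without replacement, Var(ȳ) = (1 − f)·s²/n with f = n/N = 4619/16269 = 0.28391419.
Var(ȳ) = (1 − 0.28391419)·952.5/4619 = 0.71608581·0.20621347 = 0.14766654.
SE(ȳ) = √(0.14766654) = 0.38427.

0.38427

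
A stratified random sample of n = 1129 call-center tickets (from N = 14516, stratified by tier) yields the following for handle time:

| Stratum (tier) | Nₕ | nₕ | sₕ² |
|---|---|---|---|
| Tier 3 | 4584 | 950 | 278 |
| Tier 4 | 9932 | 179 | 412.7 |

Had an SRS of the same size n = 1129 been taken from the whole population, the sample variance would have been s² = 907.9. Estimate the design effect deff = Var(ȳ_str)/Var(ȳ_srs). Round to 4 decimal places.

1.4604

Var(ȳ_str) = Σ Wₕ²(1−fₕ)sₕ²/nₕ with Wₕ = Nₕ/14516:
  Tier 3: (4584/14516)²·(1−950/4584)·278/950 = 0.023134323
  Tier 4: (9932/14516)²·(1−179/9932)·412.7/179 = 1.059894
  → Var(ȳ_str) = 1.0830283.
Var(ȳ_srs) = (1 − 1129/14516)·907.9/1129 = 0.7416182.
deff = 1.0830283 / 0.7416182 = 1.4604.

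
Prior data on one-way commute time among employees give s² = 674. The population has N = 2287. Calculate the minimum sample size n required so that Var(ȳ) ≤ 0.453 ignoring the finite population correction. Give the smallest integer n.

Without fpc, n₀ = s²/D = 674/0.453 = 1487.8587.
Rounding up, n = 1488.

1488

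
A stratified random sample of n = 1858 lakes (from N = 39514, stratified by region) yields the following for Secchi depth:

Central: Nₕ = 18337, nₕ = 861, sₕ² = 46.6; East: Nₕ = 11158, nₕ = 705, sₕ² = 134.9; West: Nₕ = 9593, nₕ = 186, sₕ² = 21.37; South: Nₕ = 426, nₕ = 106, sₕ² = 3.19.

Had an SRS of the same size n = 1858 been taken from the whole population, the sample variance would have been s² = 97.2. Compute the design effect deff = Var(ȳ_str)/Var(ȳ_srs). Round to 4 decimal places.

Var(ȳ_str) = Σ Wₕ²(1−fₕ)sₕ²/nₕ with Wₕ = Nₕ/39514:
  Central: (18337/39514)²·(1−861/18337)·46.6/861 = 0.011108389
  East: (11158/39514)²·(1−705/11158)·134.9/705 = 0.014293815
  West: (9593/39514)²·(1−186/9593)·21.37/186 = 0.0066404143
  South: (426/39514)²·(1−106/426)·3.19/106 = 2.6274981 × 10^-6
  → Var(ȳ_str) = 0.032045246.
Var(ȳ_srs) = (1 − 1858/39514)·97.2/1858 = 0.049854429.
deff = 0.032045246 / 0.049854429 = 0.6428.

0.6428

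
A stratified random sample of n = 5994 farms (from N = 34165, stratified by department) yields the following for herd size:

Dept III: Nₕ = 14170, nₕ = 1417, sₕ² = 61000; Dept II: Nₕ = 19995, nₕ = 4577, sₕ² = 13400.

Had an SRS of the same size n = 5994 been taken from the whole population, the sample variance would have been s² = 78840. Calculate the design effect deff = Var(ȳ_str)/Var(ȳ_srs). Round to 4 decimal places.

0.6858

Var(ȳ_str) = Σ Wₕ²(1−fₕ)sₕ²/nₕ with Wₕ = Nₕ/34165:
  Dept III: (14170/34165)²·(1−1417/14170)·61000/1417 = 6.6646807
  Dept II: (19995/34165)²·(1−4577/19995)·13400/4577 = 0.77323319
  → Var(ȳ_str) = 7.4379139.
Var(ȳ_srs) = (1 − 5994/34165)·78840/5994 = 10.845528.
deff = 7.4379139 / 10.845528 = 0.6858.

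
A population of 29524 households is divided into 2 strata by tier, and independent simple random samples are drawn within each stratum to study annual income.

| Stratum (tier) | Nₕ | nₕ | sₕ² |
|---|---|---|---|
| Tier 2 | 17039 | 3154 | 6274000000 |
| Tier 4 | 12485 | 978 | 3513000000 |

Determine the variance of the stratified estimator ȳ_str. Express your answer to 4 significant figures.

1.132 × 10^6

Var(ȳ_str) = Σₕ Wₕ²(1 − fₕ)sₕ²/nₕ with Wₕ = Nₕ/N, N = 29524.
Tier 2: Wₕ = 0.57712370; term = 0.57712370²·(1 − 0.18510476)·6274000000/3154 = 539911.3.
Tier 4: Wₕ = 0.42287630; term = 0.42287630²·(1 − 0.07833400)·3513000000/978 = 592024.34.
Sum = 1.1319356 × 10^6.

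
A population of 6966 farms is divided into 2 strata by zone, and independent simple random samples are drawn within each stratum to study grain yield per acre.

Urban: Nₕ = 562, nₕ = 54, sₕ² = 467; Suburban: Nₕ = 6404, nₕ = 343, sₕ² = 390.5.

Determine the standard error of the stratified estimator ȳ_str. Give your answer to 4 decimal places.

Var(ȳ_str) = Σₕ Wₕ²(1 − fₕ)sₕ²/nₕ with Wₕ = Nₕ/N, N = 6966.
Urban: Wₕ = 0.08067758; term = 0.08067758²·(1 − 0.09608541)·467/54 = 0.050881067.
Suburban: Wₕ = 0.91932242; term = 0.91932242²·(1 − 0.05356027)·390.5/343 = 0.91065858.
Sum = 0.96153965.
SE = √(0.96153965) = 0.9806.

0.9806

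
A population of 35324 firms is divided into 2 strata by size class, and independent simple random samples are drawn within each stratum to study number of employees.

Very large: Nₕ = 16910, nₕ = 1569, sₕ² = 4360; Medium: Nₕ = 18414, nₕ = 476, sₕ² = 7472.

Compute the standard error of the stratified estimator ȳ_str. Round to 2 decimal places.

Var(ȳ_str) = Σₕ Wₕ²(1 − fₕ)sₕ²/nₕ with Wₕ = Nₕ/N, N = 35324.
Very large: Wₕ = 0.47871136; term = 0.47871136²·(1 − 0.09278533)·4360/1569 = 0.57772488.
Medium: Wₕ = 0.52128864; term = 0.52128864²·(1 − 0.02584990)·7472/476 = 4.155395.
Sum = 4.7331199.
SE = √(4.7331199) = 2.18.

2.18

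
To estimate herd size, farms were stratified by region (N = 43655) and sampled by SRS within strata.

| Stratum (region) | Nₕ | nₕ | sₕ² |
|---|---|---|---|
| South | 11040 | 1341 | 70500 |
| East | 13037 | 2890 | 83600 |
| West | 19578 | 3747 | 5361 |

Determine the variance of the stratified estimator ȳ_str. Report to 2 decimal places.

5.19

Var(ȳ_str) = Σₕ Wₕ²(1 − fₕ)sₕ²/nₕ with Wₕ = Nₕ/N, N = 43655.
South: Wₕ = 0.25289199; term = 0.25289199²·(1 − 0.12146739)·70500/1341 = 2.9538497.
East: Wₕ = 0.29863704; term = 0.29863704²·(1 − 0.22167677)·83600/2890 = 2.0079633.
West: Wₕ = 0.44847097; term = 0.44847097²·(1 − 0.19138829)·5361/3747 = 0.23268629.
Sum = 5.1944993.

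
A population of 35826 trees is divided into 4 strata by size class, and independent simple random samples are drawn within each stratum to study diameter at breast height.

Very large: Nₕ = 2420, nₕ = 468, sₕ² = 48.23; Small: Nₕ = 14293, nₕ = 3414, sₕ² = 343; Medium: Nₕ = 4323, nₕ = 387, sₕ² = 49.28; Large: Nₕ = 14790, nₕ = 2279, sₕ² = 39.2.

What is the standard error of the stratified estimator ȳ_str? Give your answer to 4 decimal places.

Var(ȳ_str) = Σₕ Wₕ²(1 − fₕ)sₕ²/nₕ with Wₕ = Nₕ/N, N = 35826.
Very large: Wₕ = 0.06754871; term = 0.06754871²·(1 − 0.19338843)·48.23/468 = 3.7928874 × 10^-4.
Small: Wₕ = 0.39895607; term = 0.39895607²·(1 − 0.23885818)·343/3414 = 0.012171562.
Medium: Wₕ = 0.12066656; term = 0.12066656²·(1 − 0.08952117)·49.28/387 = 0.0016881204.
Large: Wₕ = 0.41282867; term = 0.41282867²·(1 − 0.15409060)·39.2/2279 = 0.0024797351.
Sum = 0.016718706.
SE = √(0.016718706) = 0.1293.

0.1293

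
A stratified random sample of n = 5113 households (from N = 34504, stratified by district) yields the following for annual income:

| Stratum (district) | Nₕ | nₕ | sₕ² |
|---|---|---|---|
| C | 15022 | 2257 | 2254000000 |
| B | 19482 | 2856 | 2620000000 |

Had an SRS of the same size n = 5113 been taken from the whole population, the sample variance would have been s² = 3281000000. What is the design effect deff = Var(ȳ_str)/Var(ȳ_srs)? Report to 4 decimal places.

0.7509

Var(ȳ_str) = Σ Wₕ²(1−fₕ)sₕ²/nₕ with Wₕ = Nₕ/34504:
  C: (15022/34504)²·(1−2257/15022)·2254000000/2257 = 160854.06
  B: (19482/34504)²·(1−2856/19482)·2620000000/2856 = 249589.04
  → Var(ȳ_str) = 410443.1.
Var(ȳ_srs) = (1 − 5113/34504)·3281000000/5113 = 546607.21.
deff = 410443.1 / 546607.21 = 0.7509.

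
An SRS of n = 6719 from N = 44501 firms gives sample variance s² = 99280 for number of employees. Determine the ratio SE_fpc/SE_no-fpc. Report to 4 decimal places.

f = n/N = 6719/44501 = 0.15098537.
SE_no-fpc = √(s²/n) = 3.8439574; SE_fpc = √((1−f)s²/n) = 3.5418988.
Ratio = √(1−f) = 0.92141990.

0.9214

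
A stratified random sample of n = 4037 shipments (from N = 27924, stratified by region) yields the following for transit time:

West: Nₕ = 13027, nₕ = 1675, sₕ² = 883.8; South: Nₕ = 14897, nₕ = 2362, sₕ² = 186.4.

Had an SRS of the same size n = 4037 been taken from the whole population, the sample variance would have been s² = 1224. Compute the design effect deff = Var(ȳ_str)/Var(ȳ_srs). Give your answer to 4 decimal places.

Var(ȳ_str) = Σ Wₕ²(1−fₕ)sₕ²/nₕ with Wₕ = Nₕ/27924:
  West: (13027/27924)²·(1−1675/13027)·883.8/1675 = 0.10006927
  South: (14897/27924)²·(1−2362/14897)·186.4/2362 = 0.018898786
  → Var(ȳ_str) = 0.11896806.
Var(ȳ_srs) = (1 − 4037/27924)·1224/4037 = 0.25936218.
deff = 0.11896806 / 0.25936218 = 0.4587.

0.4587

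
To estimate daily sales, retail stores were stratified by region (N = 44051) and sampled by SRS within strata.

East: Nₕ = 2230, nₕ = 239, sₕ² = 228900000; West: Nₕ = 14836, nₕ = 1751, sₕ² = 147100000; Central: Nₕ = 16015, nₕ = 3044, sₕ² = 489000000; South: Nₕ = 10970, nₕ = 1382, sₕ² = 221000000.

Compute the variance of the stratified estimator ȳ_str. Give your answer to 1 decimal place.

36460.5

Var(ȳ_str) = Σₕ Wₕ²(1 − fₕ)sₕ²/nₕ with Wₕ = Nₕ/N, N = 44051.
East: Wₕ = 0.05062314; term = 0.05062314²·(1 − 0.10717489)·228900000/239 = 2191.3536.
West: Wₕ = 0.33679145; term = 0.33679145²·(1 − 0.11802373)·147100000/1751 = 8404.3772.
Central: Wₕ = 0.36355588; term = 0.36355588²·(1 − 0.19007181)·489000000/3044 = 17197.015.
South: Wₕ = 0.24902953; term = 0.24902953²·(1 − 0.12597995)·221000000/1382 = 8667.7692.
Sum = 36460.515.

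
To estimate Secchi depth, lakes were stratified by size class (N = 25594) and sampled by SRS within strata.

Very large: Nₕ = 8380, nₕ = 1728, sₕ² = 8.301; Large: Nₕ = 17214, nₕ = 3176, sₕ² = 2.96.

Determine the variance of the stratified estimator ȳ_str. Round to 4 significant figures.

7.526 × 10^-4

Var(ȳ_str) = Σₕ Wₕ²(1 − fₕ)sₕ²/nₕ with Wₕ = Nₕ/N, N = 25594.
Very large: Wₕ = 0.32742049; term = 0.32742049²·(1 − 0.20620525)·8.301/1728 = 4.0879597 × 10^-4.
Large: Wₕ = 0.67257951; term = 0.67257951²·(1 − 0.18450099)·2.96/3176 = 3.4381271 × 10^-4.
Sum = 7.5260868 × 10^-4.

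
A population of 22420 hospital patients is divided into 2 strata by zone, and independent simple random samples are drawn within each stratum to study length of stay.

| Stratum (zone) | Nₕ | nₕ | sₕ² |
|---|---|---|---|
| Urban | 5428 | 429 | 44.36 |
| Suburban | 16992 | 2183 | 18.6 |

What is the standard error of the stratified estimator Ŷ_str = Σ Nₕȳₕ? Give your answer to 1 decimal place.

Var(Ŷ_str) = Σₕ Nₕ²(1 − fₕ)sₕ²/nₕ.
Urban: 5428²·(1 − 429/5428)·44.36/429 = 2.8058033 × 10^6.
Suburban: 16992²·(1 − 2183/16992)·18.6/2183 = 2.144023 × 10^6.
Sum = 4.9498263 × 10^6.
SE = √(4.9498263 × 10^6) = 2224.8.

2224.8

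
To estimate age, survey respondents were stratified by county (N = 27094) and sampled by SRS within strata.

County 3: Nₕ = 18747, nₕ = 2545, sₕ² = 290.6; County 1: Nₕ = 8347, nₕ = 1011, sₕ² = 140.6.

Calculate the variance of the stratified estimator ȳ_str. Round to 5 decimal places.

0.05885

Var(ȳ_str) = Σₕ Wₕ²(1 − fₕ)sₕ²/nₕ with Wₕ = Nₕ/N, N = 27094.
County 3: Wₕ = 0.69192441; term = 0.69192441²·(1 − 0.13575505)·290.6/2545 = 0.047245666.
County 1: Wₕ = 0.30807559; term = 0.30807559²·(1 − 0.12112136)·140.6/1011 = 0.011600525.
Sum = 0.058846191.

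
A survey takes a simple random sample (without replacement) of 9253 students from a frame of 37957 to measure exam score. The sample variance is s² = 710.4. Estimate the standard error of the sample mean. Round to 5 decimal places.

Under SRS without replacement, Var(ȳ) = (1 − f)·s²/n with f = n/N = 9253/37957 = 0.24377585.
Var(ȳ) = (1 − 0.24377585)·710.4/9253 = 0.75622415·0.0767751 = 0.058059185.
SE(ȳ) = √(0.058059185) = 0.24095.

0.24095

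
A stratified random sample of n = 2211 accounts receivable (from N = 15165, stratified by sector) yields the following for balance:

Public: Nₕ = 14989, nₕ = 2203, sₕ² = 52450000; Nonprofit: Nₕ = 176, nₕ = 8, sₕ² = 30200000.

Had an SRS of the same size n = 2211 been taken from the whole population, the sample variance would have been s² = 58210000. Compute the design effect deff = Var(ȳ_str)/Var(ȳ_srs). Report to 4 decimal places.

Var(ȳ_str) = Σ Wₕ²(1−fₕ)sₕ²/nₕ with Wₕ = Nₕ/15165:
  Public: (14989/15165)²·(1−2203/14989)·52450000/2203 = 19840.542
  Nonprofit: (176/15165)²·(1−8/176)·30200000/8 = 485.34893
  → Var(ȳ_str) = 20325.891.
Var(ȳ_srs) = (1 − 2211/15165)·58210000/2211 = 22489.01.
deff = 20325.891 / 22489.01 = 0.9038.

0.9038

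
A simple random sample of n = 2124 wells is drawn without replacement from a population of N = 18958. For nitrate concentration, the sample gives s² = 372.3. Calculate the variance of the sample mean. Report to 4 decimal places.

0.1556

Under SRS without replacement, Var(ȳ) = (1 − f)·s²/n with f = n/N = 2124/18958 = 0.11203713.
Var(ȳ) = (1 − 0.11203713)·372.3/2124 = 0.88796287·0.17528249 = 0.15564434.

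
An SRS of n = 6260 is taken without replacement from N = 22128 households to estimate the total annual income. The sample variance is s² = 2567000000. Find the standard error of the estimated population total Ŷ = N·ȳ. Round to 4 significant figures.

1.200 × 10^7

Var(Ŷ) = N²·Var(ȳ) = N²·(1 − n/N)·s²/n.
f = 6260/22128 = 0.28289949; Var(ȳ) = 0.71710051·2567000000/6260 = 294057.03.
Var(Ŷ) = 22128² · 294057.03 = 1.4398455 × 10^14.
SE(Ŷ) = √(1.4398455 × 10^14) = 1.200 × 10^7.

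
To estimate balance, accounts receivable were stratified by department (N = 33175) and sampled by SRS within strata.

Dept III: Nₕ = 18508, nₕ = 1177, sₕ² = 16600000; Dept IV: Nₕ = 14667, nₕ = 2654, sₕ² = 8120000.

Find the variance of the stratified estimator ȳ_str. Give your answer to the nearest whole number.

4600

Var(ȳ_str) = Σₕ Wₕ²(1 − fₕ)sₕ²/nₕ with Wₕ = Nₕ/N, N = 33175.
Dept III: Wₕ = 0.55788998; term = 0.55788998²·(1 − 0.06359412)·16600000/1177 = 4110.4832.
Dept IV: Wₕ = 0.44211002; term = 0.44211002²·(1 − 0.18095043)·8120000/2654 = 489.80816.
Sum = 4600.2914.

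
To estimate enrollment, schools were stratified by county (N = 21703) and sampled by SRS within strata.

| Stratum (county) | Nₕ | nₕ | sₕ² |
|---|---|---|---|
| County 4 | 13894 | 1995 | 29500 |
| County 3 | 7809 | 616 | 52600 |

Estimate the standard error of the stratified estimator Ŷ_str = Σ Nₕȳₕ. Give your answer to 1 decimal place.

Var(Ŷ_str) = Σₕ Nₕ²(1 − fₕ)sₕ²/nₕ.
County 4: 13894²·(1 − 1995/13894)·29500/1995 = 2.444651 × 10^9.
County 3: 7809²·(1 − 616/7809)·52600/616 = 4.7963461 × 10^9.
Sum = 7.2409971 × 10^9.
SE = √(7.2409971 × 10^9) = 85094.0.

85094.0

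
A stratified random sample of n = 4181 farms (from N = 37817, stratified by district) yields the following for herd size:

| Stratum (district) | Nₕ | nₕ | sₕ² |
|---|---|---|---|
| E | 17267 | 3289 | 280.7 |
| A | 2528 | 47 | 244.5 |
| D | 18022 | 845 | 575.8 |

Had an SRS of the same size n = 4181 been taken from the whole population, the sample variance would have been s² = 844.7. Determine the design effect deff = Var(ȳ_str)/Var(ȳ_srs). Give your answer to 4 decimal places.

Var(ȳ_str) = Σ Wₕ²(1−fₕ)sₕ²/nₕ with Wₕ = Nₕ/37817:
  E: (17267/37817)²·(1−3289/17267)·280.7/3289 = 0.014403443
  A: (2528/37817)²·(1−47/2528)·244.5/47 = 0.022814486
  D: (18022/37817)²·(1−845/18022)·575.8/845 = 0.14749969
  → Var(ȳ_str) = 0.18471762.
Var(ȳ_srs) = (1 − 4181/37817)·844.7/4181 = 0.17969649.
deff = 0.18471762 / 0.17969649 = 1.0279.

1.0279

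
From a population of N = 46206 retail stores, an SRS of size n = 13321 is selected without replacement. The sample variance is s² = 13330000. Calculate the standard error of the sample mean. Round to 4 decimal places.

Under SRS without replacement, Var(ȳ) = (1 − f)·s²/n with f = n/N = 13321/46206 = 0.28829589.
Var(ȳ) = (1 − 0.28829589)·13330000/13321 = 0.71170411·1000.6756 = 712.18495.
SE(ȳ) = √(712.18495) = 26.6868.

26.6868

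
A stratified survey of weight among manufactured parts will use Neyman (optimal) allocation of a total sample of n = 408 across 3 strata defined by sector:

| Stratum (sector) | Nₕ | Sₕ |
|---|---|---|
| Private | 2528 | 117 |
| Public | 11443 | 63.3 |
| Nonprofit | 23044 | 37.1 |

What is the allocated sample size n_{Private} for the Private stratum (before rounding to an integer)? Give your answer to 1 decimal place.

Neyman allocation: nₕ = n·NₕSₕ / Σⱼ NⱼSⱼ.
Σ NⱼSⱼ = 2528·117 + 11443·63.3 + 23044·37.1 = 1.8750503 × 10^6.
n_{Private} = 408·2528·117 / (1.8750503 × 10^6) = 64.4.

64.4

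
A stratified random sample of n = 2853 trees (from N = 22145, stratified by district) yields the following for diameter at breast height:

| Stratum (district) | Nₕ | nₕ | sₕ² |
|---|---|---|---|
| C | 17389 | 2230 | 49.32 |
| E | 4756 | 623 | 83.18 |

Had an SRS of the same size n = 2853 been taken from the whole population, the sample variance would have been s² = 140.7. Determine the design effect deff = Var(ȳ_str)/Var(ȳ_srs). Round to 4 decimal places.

Var(ȳ_str) = Σ Wₕ²(1−fₕ)sₕ²/nₕ with Wₕ = Nₕ/22145:
  C: (17389/22145)²·(1−2230/17389)·49.32/2230 = 0.011888088
  E: (4756/22145)²·(1−623/4756)·83.18/623 = 0.0053516383
  → Var(ȳ_str) = 0.017239726.
Var(ȳ_srs) = (1 − 2853/22145)·140.7/2853 = 0.04296293.
deff = 0.017239726 / 0.04296293 = 0.4013.

0.4013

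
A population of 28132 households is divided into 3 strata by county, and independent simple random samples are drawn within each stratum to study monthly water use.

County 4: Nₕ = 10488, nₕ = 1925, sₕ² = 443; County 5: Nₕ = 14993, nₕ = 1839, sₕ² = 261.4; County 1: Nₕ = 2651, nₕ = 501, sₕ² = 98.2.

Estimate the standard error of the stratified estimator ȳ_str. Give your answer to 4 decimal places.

Var(ȳ_str) = Σₕ Wₕ²(1 − fₕ)sₕ²/nₕ with Wₕ = Nₕ/N, N = 28132.
County 4: Wₕ = 0.37281388; term = 0.37281388²·(1 − 0.18354310)·443/1925 = 0.026115022.
County 5: Wₕ = 0.53295180; term = 0.53295180²·(1 − 0.12265724)·261.4/1839 = 0.035421669.
County 1: Wₕ = 0.09423432; term = 0.09423432²·(1 − 0.18898529)·98.2/501 = 0.0014116295.
Sum = 0.062948321.
SE = √(0.062948321) = 0.2509.

0.2509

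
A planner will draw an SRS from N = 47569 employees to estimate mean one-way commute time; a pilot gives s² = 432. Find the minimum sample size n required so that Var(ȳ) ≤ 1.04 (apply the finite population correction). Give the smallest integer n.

Without fpc, n₀ = s²/D = 432/1.04 = 415.3846.
With fpc, (1 − n/N)·s²/n ≤ D requires n ≥ n₀/(1 + n₀/N) = 415.3846/(1 + 415.3846/47569) = 411.7888.
Rounding up, n = 412.

412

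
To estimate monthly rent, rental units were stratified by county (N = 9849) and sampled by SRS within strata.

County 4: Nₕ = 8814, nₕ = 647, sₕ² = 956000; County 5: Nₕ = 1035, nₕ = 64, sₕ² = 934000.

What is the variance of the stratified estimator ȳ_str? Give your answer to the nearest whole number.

Var(ȳ_str) = Σₕ Wₕ²(1 − fₕ)sₕ²/nₕ with Wₕ = Nₕ/N, N = 9849.
County 4: Wₕ = 0.89491319; term = 0.89491319²·(1 − 0.07340595)·956000/647 = 1096.4907.
County 5: Wₕ = 0.10508681; term = 0.10508681²·(1 − 0.06183575)·934000/64 = 151.19666.
Sum = 1247.6874.

1248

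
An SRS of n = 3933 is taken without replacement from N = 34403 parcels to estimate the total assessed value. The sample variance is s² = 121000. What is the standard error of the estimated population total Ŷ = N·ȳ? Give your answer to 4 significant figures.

Var(Ŷ) = N²·Var(ȳ) = N²·(1 − n/N)·s²/n.
f = 3933/34403 = 0.11432143; Var(ȳ) = 0.88567857·121000/3933 = 27.248184.
Var(Ŷ) = 34403² · 27.248184 = 3.2250035 × 10^10.
SE(Ŷ) = √(3.2250035 × 10^10) = 179600.

179600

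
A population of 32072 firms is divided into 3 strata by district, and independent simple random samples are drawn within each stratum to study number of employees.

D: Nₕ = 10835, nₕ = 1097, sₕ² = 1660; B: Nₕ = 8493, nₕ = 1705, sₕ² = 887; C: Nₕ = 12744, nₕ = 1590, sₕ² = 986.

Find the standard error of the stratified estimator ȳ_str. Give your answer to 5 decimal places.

0.51969

Var(ȳ_str) = Σₕ Wₕ²(1 − fₕ)sₕ²/nₕ with Wₕ = Nₕ/N, N = 32072.
D: Wₕ = 0.33783362; term = 0.33783362²·(1 − 0.10124596)·1660/1097 = 0.15522014.
B: Wₕ = 0.26481043; term = 0.26481043²·(1 − 0.20075356)·887/1705 = 0.029157488.
C: Wₕ = 0.39735595; term = 0.39735595²·(1 − 0.12476460)·986/1590 = 0.085696702.
Sum = 0.27007433.
SE = √(0.27007433) = 0.51969.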